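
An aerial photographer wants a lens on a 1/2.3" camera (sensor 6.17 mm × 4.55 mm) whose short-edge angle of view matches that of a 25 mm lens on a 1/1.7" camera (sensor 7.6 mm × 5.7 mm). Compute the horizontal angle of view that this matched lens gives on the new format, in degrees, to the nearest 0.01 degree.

Equal short-edge AOV ⇒ f₂ = f₁ · 4.55/5.7 = 25 × 0.79825 ≈ 19.9561 mm.
Horizontal AOV on the new format = 2·arctan(6.17 / (2 × 19.9561)) = 2·arctan(0.15459) ≈ 17.5755°.

17.58°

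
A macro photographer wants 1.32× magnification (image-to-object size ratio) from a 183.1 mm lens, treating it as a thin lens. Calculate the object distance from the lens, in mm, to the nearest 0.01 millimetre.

With m = dᵢ/dₒ and 1/f = 1/dₒ + 1/dᵢ, substituting dᵢ = m·dₒ gives 1/f = (1 + 1/m)/dₒ, hence dₒ = f·(1 + 1/m).
dₒ = 183.1 × (1 + 1/1.32) = 183.1 × 1.75758 ≈ 321.812 mm.

321.81 mm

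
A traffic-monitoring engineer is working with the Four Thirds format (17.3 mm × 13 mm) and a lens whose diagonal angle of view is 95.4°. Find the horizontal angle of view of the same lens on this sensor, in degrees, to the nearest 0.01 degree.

82.60°

Sensor diagonal = √(17.3² + 13²) = √468.2900 ≈ 21.6400 mm.
From the diagonal AOV: f = 21.6400 / (2·tan(47.7°)) = 21.6400 / 2.19797 ≈ 9.8454 mm.
Horizontal AOV = 2·arctan(17.3 / (2 × 9.8454)) = 2·arctan(0.87858) ≈ 82.6037°.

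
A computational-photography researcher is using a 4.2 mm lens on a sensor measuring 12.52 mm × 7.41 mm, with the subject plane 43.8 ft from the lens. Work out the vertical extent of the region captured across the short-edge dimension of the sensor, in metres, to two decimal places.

dₒ: 43.8 ft × 304.8 mm/ft = 13350.24 mm.
Similar triangles through the lens centre give W/dₒ = h/dᵢ; with 1/f = 1/dₒ + 1/dᵢ this gives W = h·(dₒ − f)/f.
W = 7.41 mm × (13350.2 − 4.2) / 4.2 = 7.41 × 3177.6285 ≈ 23546.227 mm = 23.5462 m.

23.55 m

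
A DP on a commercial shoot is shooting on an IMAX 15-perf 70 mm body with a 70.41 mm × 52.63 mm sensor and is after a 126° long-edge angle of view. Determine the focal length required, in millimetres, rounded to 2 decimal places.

From α = 2·arctan(w/2f) we get f = w / (2·tan(α/2)).
With w = 70.41 mm and α/2 = 63°, tan(α/2) ≈ 1.96261, so f ≈ 70.41 / 3.92522 ≈ 17.9378 mm.

17.94 mm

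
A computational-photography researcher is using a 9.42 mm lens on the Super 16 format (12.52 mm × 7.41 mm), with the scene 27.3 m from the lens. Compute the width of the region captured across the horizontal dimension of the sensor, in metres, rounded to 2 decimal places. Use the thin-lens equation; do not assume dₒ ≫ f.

36.27 m

dₒ: 27.3 m = 27300 mm.
Similar triangles through the lens centre give W/dₒ = w/dᵢ; with 1/f = 1/dₒ + 1/dᵢ this gives W = w·(dₒ − f)/f.
W = 12.52 mm × (27300 − 9.42) / 9.42 = 12.52 × 2897.0892 ≈ 36271.556 mm = 36.2716 m.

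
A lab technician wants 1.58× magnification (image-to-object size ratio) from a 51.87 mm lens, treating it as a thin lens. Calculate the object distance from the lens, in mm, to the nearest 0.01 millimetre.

84.70 mm

With m = dᵢ/dₒ and 1/f = 1/dₒ + 1/dᵢ, substituting dᵢ = m·dₒ gives 1/f = (1 + 1/m)/dₒ, hence dₒ = f·(1 + 1/m).
dₒ = 51.87 × (1 + 1/1.58) = 51.87 × 1.63291 ≈ 84.699 mm.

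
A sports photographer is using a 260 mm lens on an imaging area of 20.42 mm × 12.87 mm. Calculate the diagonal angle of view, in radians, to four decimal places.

0.0928 rad

Sensor diagonal = √(20.42² + 12.87²) = √582.6133 ≈ 24.1374 mm.
Angle of view α = 2·arctan(d/2f) with d = 24.1374 mm and f = 260 mm.
d/2f = 0.04642; arctan(0.04642) ≈ 0.0464 rad, so α ≈ 0.0928 rad.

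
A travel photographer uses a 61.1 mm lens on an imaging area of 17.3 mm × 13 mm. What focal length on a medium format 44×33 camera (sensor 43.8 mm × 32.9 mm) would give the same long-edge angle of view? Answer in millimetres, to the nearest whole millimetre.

Equal angle of view means equal width/f ratio, so f₂ = f₁ · (width₂/width₁) = 61.1 × 43.8/17.3.
f₂ = 61.1 × 2.53179 ≈ 154.692 mm.

155 mm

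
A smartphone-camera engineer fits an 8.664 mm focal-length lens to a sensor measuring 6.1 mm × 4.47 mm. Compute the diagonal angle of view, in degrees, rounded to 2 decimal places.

Sensor diagonal = √(6.1² + 4.47²) = √57.1909 ≈ 7.5625 mm.
Angle of view α = 2·arctan(d/2f) with d = 7.5625 mm and f = 8.664 mm.
d/2f = 0.43643; arctan(0.43643) ≈ 23.5779°, so α ≈ 47.1558°.

47.16°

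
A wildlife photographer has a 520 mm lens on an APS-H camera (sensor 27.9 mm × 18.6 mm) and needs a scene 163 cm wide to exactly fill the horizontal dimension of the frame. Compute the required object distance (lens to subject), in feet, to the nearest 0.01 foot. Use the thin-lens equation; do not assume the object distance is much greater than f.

W: 163 cm = 1630 mm.
Magnification m = w/W = dᵢ/dₒ; combined with 1/f = 1/dₒ + 1/dᵢ this gives dₒ = f·(1 + W/w).
dₒ = 520 mm × (1 + 1630/27.9) = 520 × 59.4229 ≈ 30899.928 mm = 30899.928/304.8 ft = 101.378 ft.

101.38 ft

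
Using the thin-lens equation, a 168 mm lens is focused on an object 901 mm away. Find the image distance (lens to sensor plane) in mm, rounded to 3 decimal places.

206.505 mm

1/dᵢ = 1/f − 1/dₒ = 1/168 − 1/901 = 0.0048425 mm⁻¹.
dᵢ = 1/0.0048425 ≈ 206.5048 mm.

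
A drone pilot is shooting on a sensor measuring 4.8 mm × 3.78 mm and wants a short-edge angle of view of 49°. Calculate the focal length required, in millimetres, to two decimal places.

From α = 2·arctan(h/2f) we get f = h / (2·tan(α/2)).
With h = 3.78 mm and α/2 = 24.5°, tan(α/2) ≈ 0.45573, so f ≈ 3.78 / 0.91145 ≈ 4.1472 mm.

4.15 mm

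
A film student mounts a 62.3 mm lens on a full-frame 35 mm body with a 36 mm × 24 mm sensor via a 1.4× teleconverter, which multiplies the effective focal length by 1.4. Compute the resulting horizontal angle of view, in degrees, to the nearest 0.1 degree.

Effective focal length f = 62.3 × 1.4 = 87.22 mm.
α = 2·arctan(36 / (2 × 87.22)) = 2·arctan(0.20637) ≈ 23.3214°.

23.3°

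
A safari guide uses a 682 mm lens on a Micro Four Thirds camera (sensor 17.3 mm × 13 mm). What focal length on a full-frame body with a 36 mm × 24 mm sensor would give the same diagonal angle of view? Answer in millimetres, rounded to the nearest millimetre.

1364 mm

Sensor diagonal = √(17.3² + 13²) = √468.2900 ≈ 21.6400 mm.
Sensor diagonal = √(36² + 24²) = √1872.0000 ≈ 43.2666 mm.
Equal angle of view means equal diagonal/f ratio, so f₂ = f₁ · (diagonal₂/diagonal₁) = 682 × 43.2666/21.6400.
f₂ = 682 × 1.99938 ≈ 1363.578 mm.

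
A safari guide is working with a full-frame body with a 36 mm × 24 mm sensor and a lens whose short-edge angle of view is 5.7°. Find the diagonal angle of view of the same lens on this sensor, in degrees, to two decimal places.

From the short-edge AOV: f = 24 / (2·tan(2.85°)) = 24 / 0.09957 ≈ 241.0464 mm.
Sensor diagonal = √(36² + 24²) = √1872.0000 ≈ 43.2666 mm.
Diagonal AOV = 2·arctan(43.2666 / (2 × 241.0464)) = 2·arctan(0.08975) ≈ 10.2568°.

10.26°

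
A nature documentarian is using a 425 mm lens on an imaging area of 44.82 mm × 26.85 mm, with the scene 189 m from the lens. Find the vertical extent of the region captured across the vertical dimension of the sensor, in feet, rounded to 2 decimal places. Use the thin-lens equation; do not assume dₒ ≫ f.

dₒ: 189 m = 189000 mm.
Similar triangles through the lens centre give W/dₒ = h/dᵢ; with 1/f = 1/dₒ + 1/dᵢ this gives W = h·(dₒ − f)/f.
W = 26.85 mm × (189000 − 425) / 425 = 26.85 × 443.7059 ≈ 11913.503 mm = 11913.503/304.8 ft = 39.0863 ft.

39.09 ft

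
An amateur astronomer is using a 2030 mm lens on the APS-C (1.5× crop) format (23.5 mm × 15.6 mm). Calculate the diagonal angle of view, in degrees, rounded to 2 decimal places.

Sensor diagonal = √(23.5² + 15.6²) = √795.6100 ≈ 28.2066 mm.
Angle of view α = 2·arctan(d/2f) with d = 28.2066 mm and f = 2030 mm.
d/2f = 0.00695; arctan(0.00695) ≈ 0.3981°, so α ≈ 0.7961°.

0.80°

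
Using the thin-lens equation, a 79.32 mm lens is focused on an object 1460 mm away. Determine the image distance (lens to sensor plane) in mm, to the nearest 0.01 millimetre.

83.88 mm

1/dᵢ = 1/f − 1/dₒ = 1/79.32 − 1/1460 = 0.0119222 mm⁻¹.
dᵢ = 1/0.0119222 ≈ 83.8769 mm.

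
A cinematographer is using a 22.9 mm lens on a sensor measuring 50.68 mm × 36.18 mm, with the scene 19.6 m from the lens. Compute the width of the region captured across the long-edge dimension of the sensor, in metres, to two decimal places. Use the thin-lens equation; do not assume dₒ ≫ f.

43.33 m

dₒ: 19.6 m = 19600 mm.
Similar triangles through the lens centre give W/dₒ = w/dᵢ; with 1/f = 1/dₒ + 1/dᵢ this gives W = w·(dₒ − f)/f.
W = 50.68 mm × (19600 − 22.9) / 22.9 = 50.68 × 854.8952 ≈ 43326.089 mm = 43.3261 m.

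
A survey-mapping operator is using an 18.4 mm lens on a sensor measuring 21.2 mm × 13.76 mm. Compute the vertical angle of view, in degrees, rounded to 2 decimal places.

Angle of view α = 2·arctan(h/2f) with h = 13.76 mm and f = 18.4 mm.
h/2f = 0.37391; arctan(0.37391) ≈ 20.5014°, so α ≈ 41.0029°.

41.00°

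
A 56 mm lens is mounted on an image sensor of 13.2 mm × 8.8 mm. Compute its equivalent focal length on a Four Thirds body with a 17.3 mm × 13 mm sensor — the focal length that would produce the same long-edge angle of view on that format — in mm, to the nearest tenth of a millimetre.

Equal angle of view means equal width/f ratio, so f₂ = f₁ · (width₂/width₁) = 56 × 17.3/13.2.
f₂ = 56 × 1.31061 ≈ 73.394 mm.

73.4 mm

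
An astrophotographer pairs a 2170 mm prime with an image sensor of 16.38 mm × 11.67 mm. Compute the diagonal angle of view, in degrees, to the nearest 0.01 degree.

0.53°

Sensor diagonal = √(16.38² + 11.67²) = √404.4933 ≈ 20.1120 mm.
Angle of view α = 2·arctan(d/2f) with d = 20.1120 mm and f = 2170 mm.
d/2f = 0.00463; arctan(0.00463) ≈ 0.2655°, so α ≈ 0.5310°.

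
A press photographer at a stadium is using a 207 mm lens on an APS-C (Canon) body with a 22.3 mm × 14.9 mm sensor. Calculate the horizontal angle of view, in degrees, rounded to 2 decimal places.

Angle of view α = 2·arctan(w/2f) with w = 22.3 mm and f = 207 mm.
w/2f = 0.05386; arctan(0.05386) ≈ 3.0832°, so α ≈ 6.1665°.

6.17°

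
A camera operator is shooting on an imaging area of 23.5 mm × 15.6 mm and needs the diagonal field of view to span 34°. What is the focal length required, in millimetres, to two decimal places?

46.13 mm

Sensor diagonal = √(23.5² + 15.6²) = √795.6100 ≈ 28.2066 mm.
From α = 2·arctan(d/2f) we get f = d / (2·tan(α/2)).
With d = 28.2066 mm and α/2 = 17°, tan(α/2) ≈ 0.30573, so f ≈ 28.2066 / 0.61146 ≈ 46.1297 mm.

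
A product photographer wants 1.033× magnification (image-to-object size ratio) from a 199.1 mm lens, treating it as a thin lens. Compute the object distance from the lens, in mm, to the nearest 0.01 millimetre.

With m = dᵢ/dₒ and 1/f = 1/dₒ + 1/dᵢ, substituting dᵢ = m·dₒ gives 1/f = (1 + 1/m)/dₒ, hence dₒ = f·(1 + 1/m).
dₒ = 199.1 × (1 + 1/1.033) = 199.1 × 1.96805 ≈ 391.840 mm.

391.84 mm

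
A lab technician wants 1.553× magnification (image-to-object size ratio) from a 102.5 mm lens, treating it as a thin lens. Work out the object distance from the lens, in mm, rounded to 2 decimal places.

With m = dᵢ/dₒ and 1/f = 1/dₒ + 1/dᵢ, substituting dᵢ = m·dₒ gives 1/f = (1 + 1/m)/dₒ, hence dₒ = f·(1 + 1/m).
dₒ = 102.5 × (1 + 1/1.553) = 102.5 × 1.64392 ≈ 168.501 mm.

168.50 mm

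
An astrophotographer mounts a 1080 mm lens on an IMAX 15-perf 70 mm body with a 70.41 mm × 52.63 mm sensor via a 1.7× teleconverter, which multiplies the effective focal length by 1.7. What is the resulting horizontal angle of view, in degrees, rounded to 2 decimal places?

Effective focal length f = 1080 × 1.7 = 1836 mm.
α = 2·arctan(70.41 / (2 × 1836)) = 2·arctan(0.01917) ≈ 2.1970°.

2.20°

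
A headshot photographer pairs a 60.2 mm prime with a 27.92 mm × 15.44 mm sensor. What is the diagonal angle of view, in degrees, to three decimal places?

29.683°

Sensor diagonal = √(27.92² + 15.44²) = √1017.9200 ≈ 31.9049 mm.
Angle of view α = 2·arctan(d/2f) with d = 31.9049 mm and f = 60.2 mm.
d/2f = 0.26499; arctan(0.26499) ≈ 14.8417°, so α ≈ 29.6834°.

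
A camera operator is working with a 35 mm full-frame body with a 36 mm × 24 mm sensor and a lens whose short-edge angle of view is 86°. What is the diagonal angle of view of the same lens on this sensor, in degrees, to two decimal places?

118.51°

From the short-edge AOV: f = 24 / (2·tan(43°)) = 24 / 1.86503 ≈ 12.8684 mm.
Sensor diagonal = √(36² + 24²) = √1872.0000 ≈ 43.2666 mm.
Diagonal AOV = 2·arctan(43.2666 / (2 × 12.8684)) = 2·arctan(1.68112) ≈ 118.5080°.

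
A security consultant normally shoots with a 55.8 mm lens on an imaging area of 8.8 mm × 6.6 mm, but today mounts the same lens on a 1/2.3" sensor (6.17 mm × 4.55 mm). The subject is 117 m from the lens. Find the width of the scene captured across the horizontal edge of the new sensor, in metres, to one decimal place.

12.9 m

The focal length stays 55.8 mm; the relevant sensor dimension is now w = 6.17 mm. Object distance dₒ = 117 m = 117000 mm.
Thin-lens field width W = w·(dₒ − f)/f = 6.17 × (117000 − 55.8)/55.8 ≈ 12930.927 mm = 12.9309 m.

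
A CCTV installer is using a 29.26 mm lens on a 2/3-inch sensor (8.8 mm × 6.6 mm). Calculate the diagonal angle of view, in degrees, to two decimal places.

21.29°

Sensor diagonal = √(8.8² + 6.6²) = √121.0000 ≈ 11.0000 mm.
Angle of view α = 2·arctan(d/2f) with d = 11.0000 mm and f = 29.26 mm.
d/2f = 0.18797; arctan(0.18797) ≈ 10.6457°, so α ≈ 21.2913°.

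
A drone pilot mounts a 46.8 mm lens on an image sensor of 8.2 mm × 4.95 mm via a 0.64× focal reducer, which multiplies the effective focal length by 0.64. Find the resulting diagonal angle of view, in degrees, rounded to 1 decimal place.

18.2°

Effective focal length f = 46.8 × 0.64 = 29.952 mm.
Sensor diagonal = √(8.2² + 4.95²) = √91.7425 ≈ 9.5782 mm.
α = 2·arctan(9.578 / (2 × 29.952)) = 2·arctan(0.15989) ≈ 18.1686°.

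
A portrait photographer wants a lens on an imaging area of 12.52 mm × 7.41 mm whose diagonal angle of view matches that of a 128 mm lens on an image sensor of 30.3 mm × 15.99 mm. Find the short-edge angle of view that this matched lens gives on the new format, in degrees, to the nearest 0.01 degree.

7.80°

Sensor diagonal = √(30.3² + 15.99²) = √1173.7701 ≈ 34.2603 mm.
Sensor diagonal = √(12.52² + 7.41²) = √211.6585 ≈ 14.5485 mm.
Equal diagonal AOV ⇒ f₂ = f₁ · 14.5485/34.2603 = 128 × 0.42465 ≈ 54.3546 mm.
Short-edge AOV on the new format = 2·arctan(7.41 / (2 × 54.3546)) = 2·arctan(0.06816) ≈ 7.7989°.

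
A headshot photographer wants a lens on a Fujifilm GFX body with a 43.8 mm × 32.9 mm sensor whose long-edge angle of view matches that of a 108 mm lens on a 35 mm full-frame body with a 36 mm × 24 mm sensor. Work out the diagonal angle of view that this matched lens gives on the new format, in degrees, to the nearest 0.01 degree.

23.55°

Equal long-edge AOV ⇒ f₂ = f₁ · 43.8/36 = 108 × 1.21667 ≈ 131.4000 mm.
Sensor diagonal = √(43.8² + 32.9²) = √3000.8500 ≈ 54.7800 mm.
Diagonal AOV on the new format = 2·arctan(54.7800 / (2 × 131.4000)) = 2·arctan(0.20845) ≈ 23.5491°.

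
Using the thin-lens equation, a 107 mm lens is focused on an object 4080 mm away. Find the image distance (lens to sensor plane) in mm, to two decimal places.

1/dᵢ = 1/f − 1/dₒ = 1/107 − 1/4080 = 0.0091007 mm⁻¹.
dᵢ = 1/0.0091007 ≈ 109.8817 mm.

109.88 mm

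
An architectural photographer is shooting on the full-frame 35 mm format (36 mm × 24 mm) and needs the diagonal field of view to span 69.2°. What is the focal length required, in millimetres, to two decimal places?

Sensor diagonal = √(36² + 24²) = √1872.0000 ≈ 43.2666 mm.
From α = 2·arctan(d/2f) we get f = d / (2·tan(α/2)).
With d = 43.2666 mm and α/2 = 34.6°, tan(α/2) ≈ 0.68985, so f ≈ 43.2666 / 1.37971 ≈ 31.3593 mm.

31.36 mm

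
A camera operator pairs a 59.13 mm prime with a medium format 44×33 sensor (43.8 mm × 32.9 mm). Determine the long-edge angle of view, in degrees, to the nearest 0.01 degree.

Angle of view α = 2·arctan(w/2f) with w = 43.8 mm and f = 59.13 mm.
w/2f = 0.37037; arctan(0.37037) ≈ 20.3231°, so α ≈ 40.6463°.

40.65°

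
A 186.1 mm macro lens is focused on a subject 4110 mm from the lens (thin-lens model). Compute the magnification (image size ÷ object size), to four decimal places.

Thin lens: 1/f = 1/dₒ + 1/dᵢ → 1/dᵢ = 1/186.1 − 1/4110 = 0.0051301 mm⁻¹, so dᵢ ≈ 194.9262 mm.
Magnification m = dᵢ/dₒ = 194.9262/4110 ≈ 0.04743.

0.0474×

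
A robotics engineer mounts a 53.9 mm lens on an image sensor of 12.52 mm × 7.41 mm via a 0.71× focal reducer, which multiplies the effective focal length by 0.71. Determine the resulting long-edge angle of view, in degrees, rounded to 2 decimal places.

Effective focal length f = 53.9 × 0.71 = 38.269 mm.
α = 2·arctan(12.52 / (2 × 38.269)) = 2·arctan(0.16358) ≈ 18.5802°.

18.58°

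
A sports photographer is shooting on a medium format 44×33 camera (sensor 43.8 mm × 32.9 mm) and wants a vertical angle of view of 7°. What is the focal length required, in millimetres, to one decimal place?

269.0 mm

From α = 2·arctan(h/2f) we get f = h / (2·tan(α/2)).
With h = 32.9 mm and α/2 = 3.5°, tan(α/2) ≈ 0.06116, so f ≈ 32.9 / 0.12233 ≈ 268.9551 mm.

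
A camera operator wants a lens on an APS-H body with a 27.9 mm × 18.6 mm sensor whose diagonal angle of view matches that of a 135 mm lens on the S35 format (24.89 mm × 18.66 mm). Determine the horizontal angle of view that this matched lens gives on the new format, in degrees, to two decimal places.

Sensor diagonal = √(24.89² + 18.66²) = √967.7077 ≈ 31.1080 mm.
Sensor diagonal = √(27.9² + 18.6²) = √1124.3700 ≈ 33.5316 mm.
Equal diagonal AOV ⇒ f₂ = f₁ · 33.5316/31.1080 = 135 × 1.07791 ≈ 145.5179 mm.
Horizontal AOV on the new format = 2·arctan(27.9 / (2 × 145.5179)) = 2·arctan(0.09586) ≈ 10.9518°.

10.95°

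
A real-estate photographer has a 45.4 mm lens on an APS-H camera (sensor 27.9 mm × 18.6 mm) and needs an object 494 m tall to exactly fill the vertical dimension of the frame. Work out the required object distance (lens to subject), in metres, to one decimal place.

1205.8 m

W: 494 m = 494000 mm.
Magnification m = h/W = dᵢ/dₒ; combined with 1/f = 1/dₒ + 1/dᵢ this gives dₒ = f·(1 + W/h).
dₒ = 45.4 mm × (1 + 494000/18.6) = 45.4 × 26560.1398 ≈ 1205830.346 mm = 1205.83 m.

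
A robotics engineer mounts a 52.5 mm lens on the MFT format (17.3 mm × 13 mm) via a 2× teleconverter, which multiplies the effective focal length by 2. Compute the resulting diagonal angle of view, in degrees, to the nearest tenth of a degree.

11.8°

Effective focal length f = 52.5 × 2 = 105 mm.
Sensor diagonal = √(17.3² + 13²) = √468.2900 ≈ 21.6400 mm.
α = 2·arctan(21.640 / (2 × 105)) = 2·arctan(0.10305) ≈ 11.7669°.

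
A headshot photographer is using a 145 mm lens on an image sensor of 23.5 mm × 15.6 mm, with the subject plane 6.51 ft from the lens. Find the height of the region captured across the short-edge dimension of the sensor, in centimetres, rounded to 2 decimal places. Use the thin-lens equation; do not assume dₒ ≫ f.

19.79 cm

dₒ: 6.51 ft × 304.8 mm/ft = 1984.25 mm.
Similar triangles through the lens centre give W/dₒ = h/dᵢ; with 1/f = 1/dₒ + 1/dᵢ this gives W = h·(dₒ − f)/f.
W = 15.6 mm × (1984.25 − 145) / 145 = 15.6 × 12.6845 ≈ 197.878 mm = 19.7878 cm.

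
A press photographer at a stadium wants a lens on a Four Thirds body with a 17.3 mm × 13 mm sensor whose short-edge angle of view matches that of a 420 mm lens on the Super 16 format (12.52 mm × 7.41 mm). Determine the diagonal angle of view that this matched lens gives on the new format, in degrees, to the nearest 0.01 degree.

1.68°

Equal short-edge AOV ⇒ f₂ = f₁ · 13/7.41 = 420 × 1.75439 ≈ 736.8421 mm.
Sensor diagonal = √(17.3² + 13²) = √468.2900 ≈ 21.6400 mm.
Diagonal AOV on the new format = 2·arctan(21.6400 / (2 × 736.8421)) = 2·arctan(0.01468) ≈ 1.6826°.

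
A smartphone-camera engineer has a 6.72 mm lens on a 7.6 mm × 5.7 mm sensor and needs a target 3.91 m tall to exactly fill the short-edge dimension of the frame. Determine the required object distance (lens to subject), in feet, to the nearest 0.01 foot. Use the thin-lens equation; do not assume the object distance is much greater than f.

15.15 ft

W: 3.91 m = 3910 mm.
Magnification m = h/W = dᵢ/dₒ; combined with 1/f = 1/dₒ + 1/dᵢ this gives dₒ = f·(1 + W/h).
dₒ = 6.72 mm × (1 + 3910/5.7) = 6.72 × 686.9649 ≈ 4616.404 mm = 4616.404/304.8 ft = 15.1457 ft.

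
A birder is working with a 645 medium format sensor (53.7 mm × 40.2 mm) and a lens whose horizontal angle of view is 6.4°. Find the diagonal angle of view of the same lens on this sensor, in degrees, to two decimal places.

From the horizontal AOV: f = 53.7 / (2·tan(3.2°)) = 53.7 / 0.11182 ≈ 480.2474 mm.
Sensor diagonal = √(53.7² + 40.2²) = √4499.7300 ≈ 67.0800 mm.
Diagonal AOV = 2·arctan(67.0800 / (2 × 480.2474)) = 2·arctan(0.06984) ≈ 7.9900°.

7.99°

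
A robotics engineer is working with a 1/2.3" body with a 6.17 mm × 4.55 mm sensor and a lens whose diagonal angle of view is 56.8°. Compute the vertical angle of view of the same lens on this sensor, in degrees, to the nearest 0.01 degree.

35.58°

Sensor diagonal = √(6.17² + 4.55²) = √58.7714 ≈ 7.6663 mm.
From the diagonal AOV: f = 7.6663 / (2·tan(28.4°)) = 7.6663 / 1.08140 ≈ 7.0892 mm.
Vertical AOV = 2·arctan(4.55 / (2 × 7.0892)) = 2·arctan(0.32091) ≈ 35.5839°.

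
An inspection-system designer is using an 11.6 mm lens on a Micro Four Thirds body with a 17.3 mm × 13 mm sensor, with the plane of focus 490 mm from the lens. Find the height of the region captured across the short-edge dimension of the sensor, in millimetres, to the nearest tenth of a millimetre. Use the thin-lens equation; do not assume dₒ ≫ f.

Similar triangles through the lens centre give W/dₒ = h/dᵢ; with 1/f = 1/dₒ + 1/dᵢ this gives W = h·(dₒ − f)/f.
W = 13 mm × (490 − 11.6) / 11.6 = 13 × 41.2414 ≈ 536.138 mm.

536.1 mm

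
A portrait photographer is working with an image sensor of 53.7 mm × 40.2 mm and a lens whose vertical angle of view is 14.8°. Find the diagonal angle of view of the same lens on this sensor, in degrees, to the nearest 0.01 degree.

From the vertical AOV: f = 40.2 / (2·tan(7.4°)) = 40.2 / 0.25975 ≈ 154.7614 mm.
Sensor diagonal = √(53.7² + 40.2²) = √4499.7300 ≈ 67.0800 mm.
Diagonal AOV = 2·arctan(67.0800 / (2 × 154.7614)) = 2·arctan(0.21672) ≈ 24.4562°.

24.46°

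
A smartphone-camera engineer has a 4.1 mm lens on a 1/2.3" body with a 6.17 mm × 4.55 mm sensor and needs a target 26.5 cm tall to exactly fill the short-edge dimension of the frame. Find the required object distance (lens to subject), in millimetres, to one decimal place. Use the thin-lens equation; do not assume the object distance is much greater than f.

W: 26.5 cm = 265 mm.
Magnification m = h/W = dᵢ/dₒ; combined with 1/f = 1/dₒ + 1/dᵢ this gives dₒ = f·(1 + W/h).
dₒ = 4.1 mm × (1 + 265/4.55) = 4.1 × 59.2418 ≈ 242.891 mm.

242.9 mm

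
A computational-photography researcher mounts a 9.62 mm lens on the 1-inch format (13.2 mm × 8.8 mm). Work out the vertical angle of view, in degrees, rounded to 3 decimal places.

Angle of view α = 2·arctan(h/2f) with h = 8.8 mm and f = 9.62 mm.
h/2f = 0.45738; arctan(0.45738) ≈ 24.5784°, so α ≈ 49.1569°.

49.157°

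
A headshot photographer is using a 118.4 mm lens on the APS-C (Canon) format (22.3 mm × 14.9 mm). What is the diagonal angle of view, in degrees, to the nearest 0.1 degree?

12.9°

Sensor diagonal = √(22.3² + 14.9²) = √719.3000 ≈ 26.8198 mm.
Angle of view α = 2·arctan(d/2f) with d = 26.8198 mm and f = 118.4 mm.
d/2f = 0.11326; arctan(0.11326) ≈ 6.4617°, so α ≈ 12.9235°.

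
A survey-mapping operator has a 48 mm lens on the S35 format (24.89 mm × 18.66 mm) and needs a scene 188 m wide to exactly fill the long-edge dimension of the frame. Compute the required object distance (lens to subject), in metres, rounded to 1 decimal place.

W: 188 m = 188000 mm.
Magnification m = w/W = dᵢ/dₒ; combined with 1/f = 1/dₒ + 1/dᵢ this gives dₒ = f·(1 + W/w).
dₒ = 48 mm × (1 + 188000/24.89) = 48 × 7554.2342 ≈ 362603.243 mm = 362.603 m.

362.6 m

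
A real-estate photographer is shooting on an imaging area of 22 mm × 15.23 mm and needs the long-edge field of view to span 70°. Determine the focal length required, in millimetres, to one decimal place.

15.7 mm

From α = 2·arctan(w/2f) we get f = w / (2·tan(α/2)).
With w = 22 mm and α/2 = 35°, tan(α/2) ≈ 0.70021, so f ≈ 22 / 1.40042 ≈ 15.7096 mm.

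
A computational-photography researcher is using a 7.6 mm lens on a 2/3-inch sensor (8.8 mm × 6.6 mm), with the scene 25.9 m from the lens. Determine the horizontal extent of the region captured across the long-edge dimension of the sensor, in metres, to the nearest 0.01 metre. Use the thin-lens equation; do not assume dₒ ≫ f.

dₒ: 25.9 m = 25900 mm.
Similar triangles through the lens centre give W/dₒ = w/dᵢ; with 1/f = 1/dₒ + 1/dᵢ this gives W = w·(dₒ − f)/f.
W = 8.8 mm × (25900 − 7.6) / 7.6 = 8.8 × 3406.8947 ≈ 29980.674 mm = 29.9807 m.

29.98 m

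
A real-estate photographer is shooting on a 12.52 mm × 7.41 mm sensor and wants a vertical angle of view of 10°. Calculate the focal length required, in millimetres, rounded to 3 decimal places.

From α = 2·arctan(h/2f) we get f = h / (2·tan(α/2)).
With h = 7.41 mm and α/2 = 5°, tan(α/2) ≈ 0.08749, so f ≈ 7.41 / 0.17498 ≈ 42.3483 mm.

42.348 mm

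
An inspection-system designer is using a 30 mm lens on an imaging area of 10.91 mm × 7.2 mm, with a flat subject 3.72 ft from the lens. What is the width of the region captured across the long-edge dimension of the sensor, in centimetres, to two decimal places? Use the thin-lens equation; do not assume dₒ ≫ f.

dₒ: 3.72 ft × 304.8 mm/ft = 1133.86 mm.
Similar triangles through the lens centre give W/dₒ = w/dᵢ; with 1/f = 1/dₒ + 1/dᵢ this gives W = w·(dₒ − f)/f.
W = 10.91 mm × (1133.86 − 30) / 30 = 10.91 × 36.7952 ≈ 401.436 mm = 40.1436 cm.

40.14 cm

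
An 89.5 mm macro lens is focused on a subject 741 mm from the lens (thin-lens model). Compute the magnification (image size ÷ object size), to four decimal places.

0.1374×

Thin lens: 1/f = 1/dₒ + 1/dᵢ → 1/dᵢ = 1/89.5 − 1/741 = 0.0098237 mm⁻¹, so dᵢ ≈ 101.7951 mm.
Magnification m = dᵢ/dₒ = 101.7951/741 ≈ 0.13738.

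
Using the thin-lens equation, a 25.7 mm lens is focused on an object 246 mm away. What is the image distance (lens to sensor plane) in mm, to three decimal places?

28.698 mm

1/dᵢ = 1/f − 1/dₒ = 1/25.7 − 1/246 = 0.0348455 mm⁻¹.
dᵢ = 1/0.0348455 ≈ 28.6981 mm.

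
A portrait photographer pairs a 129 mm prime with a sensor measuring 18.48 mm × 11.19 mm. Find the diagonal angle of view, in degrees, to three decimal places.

Sensor diagonal = √(18.48² + 11.19²) = √466.7265 ≈ 21.6039 mm.
Angle of view α = 2·arctan(d/2f) with d = 21.6039 mm and f = 129 mm.
d/2f = 0.08374; arctan(0.08374) ≈ 4.7865°, so α ≈ 9.5731°.

9.573°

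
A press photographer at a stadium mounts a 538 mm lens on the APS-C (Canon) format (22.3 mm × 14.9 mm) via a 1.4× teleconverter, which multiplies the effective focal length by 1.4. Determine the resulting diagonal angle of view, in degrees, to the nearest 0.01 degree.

Effective focal length f = 538 × 1.4 = 753.2 mm.
Sensor diagonal = √(22.3² + 14.9²) = √719.3000 ≈ 26.8198 mm.
α = 2·arctan(26.820 / (2 × 753.2)) = 2·arctan(0.01780) ≈ 2.0400°.

2.04°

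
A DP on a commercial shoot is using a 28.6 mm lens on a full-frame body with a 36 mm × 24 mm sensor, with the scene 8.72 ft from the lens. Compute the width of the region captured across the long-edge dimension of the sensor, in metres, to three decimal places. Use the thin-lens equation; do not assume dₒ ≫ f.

dₒ: 8.72 ft × 304.8 mm/ft = 2657.86 mm.
Similar triangles through the lens centre give W/dₒ = w/dᵢ; with 1/f = 1/dₒ + 1/dᵢ this gives W = w·(dₒ − f)/f.
W = 36 mm × (2657.86 − 28.6) / 28.6 = 36 × 91.9320 ≈ 3309.553 mm = 3.30955 m.

3.310 m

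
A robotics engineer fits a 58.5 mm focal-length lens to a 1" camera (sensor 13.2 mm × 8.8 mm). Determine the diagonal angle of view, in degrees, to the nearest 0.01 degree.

Sensor diagonal = √(13.2² + 8.8²) = √251.6800 ≈ 15.8644 mm.
Angle of view α = 2·arctan(d/2f) with d = 15.8644 mm and f = 58.5 mm.
d/2f = 0.13559; arctan(0.13559) ≈ 7.7218°, so α ≈ 15.4437°.

15.44°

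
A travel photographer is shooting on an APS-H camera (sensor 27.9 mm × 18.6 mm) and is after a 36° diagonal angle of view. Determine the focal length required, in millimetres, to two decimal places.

51.60 mm

Sensor diagonal = √(27.9² + 18.6²) = √1124.3700 ≈ 33.5316 mm.
From α = 2·arctan(d/2f) we get f = d / (2·tan(α/2)).
With d = 33.5316 mm and α/2 = 18°, tan(α/2) ≈ 0.32492, so f ≈ 33.5316 / 0.64984 ≈ 51.5999 mm.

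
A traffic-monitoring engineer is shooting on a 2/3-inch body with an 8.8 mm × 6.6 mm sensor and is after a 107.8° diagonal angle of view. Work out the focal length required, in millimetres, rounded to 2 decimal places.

Sensor diagonal = √(8.8² + 6.6²) = √121.0000 ≈ 11.0000 mm.
From α = 2·arctan(d/2f) we get f = d / (2·tan(α/2)).
With d = 11.0000 mm and α/2 = 53.9°, tan(α/2) ≈ 1.37134, so f ≈ 11.0000 / 2.74268 ≈ 4.0107 mm.

4.01 mm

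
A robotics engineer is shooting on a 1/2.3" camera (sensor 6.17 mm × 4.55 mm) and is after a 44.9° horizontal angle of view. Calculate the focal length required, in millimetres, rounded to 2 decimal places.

From α = 2·arctan(w/2f) we get f = w / (2·tan(α/2)).
With w = 6.17 mm and α/2 = 22.45°, tan(α/2) ≈ 0.41319, so f ≈ 6.17 / 0.82638 ≈ 7.4663 mm.

7.47 mm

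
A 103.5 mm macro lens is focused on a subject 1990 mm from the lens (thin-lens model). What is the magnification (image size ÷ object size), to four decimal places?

Thin lens: 1/f = 1/dₒ + 1/dᵢ → 1/dᵢ = 1/103.5 − 1/1990 = 0.0091593 mm⁻¹, so dᵢ ≈ 109.1784 mm.
Magnification m = dᵢ/dₒ = 109.1784/1990 ≈ 0.05486.

0.0549×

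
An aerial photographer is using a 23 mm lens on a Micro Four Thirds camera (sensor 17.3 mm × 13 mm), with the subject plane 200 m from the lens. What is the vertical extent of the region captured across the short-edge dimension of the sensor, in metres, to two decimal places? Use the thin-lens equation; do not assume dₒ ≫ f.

113.03 m

dₒ: 200 m = 200000 mm.
Similar triangles through the lens centre give W/dₒ = h/dᵢ; with 1/f = 1/dₒ + 1/dᵢ this gives W = h·(dₒ − f)/f.
W = 13 mm × (200000 − 23) / 23 = 13 × 8694.6522 ≈ 113030.478 mm = 113.03 m.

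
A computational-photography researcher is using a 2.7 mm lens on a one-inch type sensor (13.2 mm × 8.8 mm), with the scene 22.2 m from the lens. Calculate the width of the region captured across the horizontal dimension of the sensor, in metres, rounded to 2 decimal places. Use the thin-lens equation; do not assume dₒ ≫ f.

dₒ: 22.2 m = 22200 mm.
Similar triangles through the lens centre give W/dₒ = w/dᵢ; with 1/f = 1/dₒ + 1/dᵢ this gives W = w·(dₒ − f)/f.
W = 13.2 mm × (22200 − 2.7) / 2.7 = 13.2 × 8221.2222 ≈ 108520.133 mm = 108.52 m.

108.52 m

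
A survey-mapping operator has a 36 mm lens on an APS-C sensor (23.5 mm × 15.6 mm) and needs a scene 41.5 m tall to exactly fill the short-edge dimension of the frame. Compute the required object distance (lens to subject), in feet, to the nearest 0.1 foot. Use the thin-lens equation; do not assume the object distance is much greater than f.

W: 41.5 m = 41500 mm.
Magnification m = h/W = dᵢ/dₒ; combined with 1/f = 1/dₒ + 1/dᵢ this gives dₒ = f·(1 + W/h).
dₒ = 36 mm × (1 + 41500/15.6) = 36 × 2661.2564 ≈ 95805.231 mm = 95805.231/304.8 ft = 314.322 ft.

314.3 ft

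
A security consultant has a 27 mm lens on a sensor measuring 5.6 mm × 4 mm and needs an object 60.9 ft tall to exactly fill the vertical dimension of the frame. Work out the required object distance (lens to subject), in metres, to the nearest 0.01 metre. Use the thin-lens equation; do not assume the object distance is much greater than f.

W: 60.9 ft × 304.8 mm/ft = 18562.32 mm.
Magnification m = h/W = dᵢ/dₒ; combined with 1/f = 1/dₒ + 1/dᵢ this gives dₒ = f·(1 + W/h).
dₒ = 27 mm × (1 + 18562.3/4) = 27 × 4641.5799 ≈ 125322.656 mm = 125.323 m.

125.32 m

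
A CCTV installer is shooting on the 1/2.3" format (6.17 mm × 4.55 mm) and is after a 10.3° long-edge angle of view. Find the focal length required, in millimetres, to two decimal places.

From α = 2·arctan(w/2f) we get f = w / (2·tan(α/2)).
With w = 6.17 mm and α/2 = 5.15°, tan(α/2) ≈ 0.09013, so f ≈ 6.17 / 0.18025 ≈ 34.2294 mm.

34.23 mm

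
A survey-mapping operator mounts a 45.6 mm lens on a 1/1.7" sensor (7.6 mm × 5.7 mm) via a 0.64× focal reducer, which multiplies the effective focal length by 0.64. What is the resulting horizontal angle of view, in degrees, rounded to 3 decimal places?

14.837°

Effective focal length f = 45.6 × 0.64 = 29.184 mm.
α = 2·arctan(7.6 / (2 × 29.184)) = 2·arctan(0.13021) ≈ 14.8373°.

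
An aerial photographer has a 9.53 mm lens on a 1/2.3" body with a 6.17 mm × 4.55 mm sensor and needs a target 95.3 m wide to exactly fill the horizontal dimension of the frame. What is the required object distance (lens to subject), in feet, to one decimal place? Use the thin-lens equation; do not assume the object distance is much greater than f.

W: 95.3 m = 95300 mm.
Magnification m = w/W = dᵢ/dₒ; combined with 1/f = 1/dₒ + 1/dᵢ this gives dₒ = f·(1 + W/w).
dₒ = 9.53 mm × (1 + 95300/6.17) = 9.53 × 15446.7050 ≈ 147207.099 mm = 147207.099/304.8 ft = 482.963 ft.

483.0 ft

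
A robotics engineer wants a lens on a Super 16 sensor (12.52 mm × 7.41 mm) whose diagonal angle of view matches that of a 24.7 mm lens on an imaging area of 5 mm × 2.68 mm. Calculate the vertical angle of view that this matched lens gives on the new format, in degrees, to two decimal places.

6.69°

Sensor diagonal = √(5² + 2.68²) = √32.1824 ≈ 5.6730 mm.
Sensor diagonal = √(12.52² + 7.41²) = √211.6585 ≈ 14.5485 mm.
Equal diagonal AOV ⇒ f₂ = f₁ · 14.5485/5.6730 = 24.7 × 2.56454 ≈ 63.3440 mm.
Vertical AOV on the new format = 2·arctan(7.41 / (2 × 63.3440)) = 2·arctan(0.05849) ≈ 6.6948°.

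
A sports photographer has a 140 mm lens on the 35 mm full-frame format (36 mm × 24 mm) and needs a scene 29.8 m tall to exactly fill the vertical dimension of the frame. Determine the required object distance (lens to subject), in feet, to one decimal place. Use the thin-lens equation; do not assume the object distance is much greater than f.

W: 29.8 m = 29800 mm.
Magnification m = h/W = dᵢ/dₒ; combined with 1/f = 1/dₒ + 1/dᵢ this gives dₒ = f·(1 + W/h).
dₒ = 140 mm × (1 + 29800/24) = 140 × 1242.6667 ≈ 173973.333 mm = 173973.333/304.8 ft = 570.779 ft.

570.8 ft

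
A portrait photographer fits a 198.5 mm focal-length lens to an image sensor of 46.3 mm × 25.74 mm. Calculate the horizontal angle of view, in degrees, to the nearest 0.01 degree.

Angle of view α = 2·arctan(w/2f) with w = 46.3 mm and f = 198.5 mm.
w/2f = 0.11662; arctan(0.11662) ≈ 6.6521°, so α ≈ 13.3041°.

13.30°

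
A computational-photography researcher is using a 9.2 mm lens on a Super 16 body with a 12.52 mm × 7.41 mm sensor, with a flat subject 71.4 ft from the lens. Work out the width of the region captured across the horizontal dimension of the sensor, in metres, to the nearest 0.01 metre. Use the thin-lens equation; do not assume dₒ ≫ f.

29.60 m

dₒ: 71.4 ft × 304.8 mm/ft = 21762.72 mm.
Similar triangles through the lens centre give W/dₒ = w/dᵢ; with 1/f = 1/dₒ + 1/dᵢ this gives W = w·(dₒ − f)/f.
W = 12.52 mm × (21762.7 − 9.2) / 9.2 = 12.52 × 2364.5130 ≈ 29603.702 mm = 29.6037 m.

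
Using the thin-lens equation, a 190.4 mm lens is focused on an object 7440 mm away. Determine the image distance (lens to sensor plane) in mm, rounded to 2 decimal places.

195.40 mm

1/dᵢ = 1/f − 1/dₒ = 1/190.4 − 1/7440 = 0.0051177 mm⁻¹.
dᵢ = 1/0.0051177 ≈ 195.4006 mm.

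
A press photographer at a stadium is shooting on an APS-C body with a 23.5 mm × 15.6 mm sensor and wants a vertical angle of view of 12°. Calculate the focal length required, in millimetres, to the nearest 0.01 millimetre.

74.21 mm

From α = 2·arctan(h/2f) we get f = h / (2·tan(α/2)).
With h = 15.6 mm and α/2 = 6°, tan(α/2) ≈ 0.10510, so f ≈ 15.6 / 0.21021 ≈ 74.2120 mm.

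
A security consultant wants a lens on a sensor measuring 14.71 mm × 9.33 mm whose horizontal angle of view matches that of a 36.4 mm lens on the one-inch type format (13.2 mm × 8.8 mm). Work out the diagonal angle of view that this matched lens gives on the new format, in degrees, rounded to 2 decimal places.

24.24°

Equal horizontal AOV ⇒ f₂ = f₁ · 14.71/13.2 = 36.4 × 1.11439 ≈ 40.5639 mm.
Sensor diagonal = √(14.71² + 9.33²) = √303.4330 ≈ 17.4193 mm.
Diagonal AOV on the new format = 2·arctan(17.4193 / (2 × 40.5639)) = 2·arctan(0.21471) ≈ 24.2365°.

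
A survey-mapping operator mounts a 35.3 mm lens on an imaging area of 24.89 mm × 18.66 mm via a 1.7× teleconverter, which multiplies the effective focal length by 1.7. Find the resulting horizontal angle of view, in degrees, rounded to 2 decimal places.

Effective focal length f = 35.3 × 1.7 = 60.01 mm.
α = 2·arctan(24.89 / (2 × 60.01)) = 2·arctan(0.20738) ≈ 23.4321°.

23.43°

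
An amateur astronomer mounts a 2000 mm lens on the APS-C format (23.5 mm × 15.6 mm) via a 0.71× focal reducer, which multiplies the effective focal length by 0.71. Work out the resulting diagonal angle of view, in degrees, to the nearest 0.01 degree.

Effective focal length f = 2000 × 0.71 = 1420 mm.
Sensor diagonal = √(23.5² + 15.6²) = √795.6100 ≈ 28.2066 mm.
α = 2·arctan(28.207 / (2 × 1420)) = 2·arctan(0.00993) ≈ 1.1381°.

1.14°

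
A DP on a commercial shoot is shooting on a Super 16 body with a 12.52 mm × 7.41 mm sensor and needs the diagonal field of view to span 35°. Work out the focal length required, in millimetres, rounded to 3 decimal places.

23.071 mm

Sensor diagonal = √(12.52² + 7.41²) = √211.6585 ≈ 14.5485 mm.
From α = 2·arctan(d/2f) we get f = d / (2·tan(α/2)).
With d = 14.5485 mm and α/2 = 17.5°, tan(α/2) ≈ 0.31530, so f ≈ 14.5485 / 0.63060 ≈ 23.0710 mm.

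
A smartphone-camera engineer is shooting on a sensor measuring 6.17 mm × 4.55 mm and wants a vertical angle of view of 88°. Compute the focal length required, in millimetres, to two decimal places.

2.36 mm

From α = 2·arctan(h/2f) we get f = h / (2·tan(α/2)).
With h = 4.55 mm and α/2 = 44°, tan(α/2) ≈ 0.96569, so f ≈ 4.55 / 1.93138 ≈ 2.3558 mm.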